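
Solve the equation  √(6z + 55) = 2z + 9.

Square both sides: 6z + 55 = (2z + 9)².
Expand and rearrange: 4z² + 30z + 26 = 0.
Solving gives z = -1 or z = -6.5.
Check each candidate in the original equation:
  z = -1: √(49) = 7, while 2z + 9 = 7 — valid.
  z = -6.5: √(16) = 4, while 2z + 9 = -4 — extraneous.

z = -1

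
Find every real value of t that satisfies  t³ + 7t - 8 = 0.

t = 1

Possible rational roots are divisors of -8. Testing t = 1 gives 0, so (t - 1) is a factor.
Divide: t³ + 7t - 8 = (t - 1)(t² + t + 8).
The quadratic t² + t + 8 has discriminant -31 < 0, so no further real roots.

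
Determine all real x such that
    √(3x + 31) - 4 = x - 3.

Isolate the radical: √(3x + 31) = x + 1.
Square both sides: 3x + 31 = (x + 1)².
Expand and rearrange: x² - x - 30 = 0.
Solving gives x = 6 or x = -5.
Check each candidate in the original equation:
  x = 6: √(49) = 7, while x + 1 = 7 — valid.
  x = -5: √(16) = 4, while x + 1 = -4 — extraneous.

x = 6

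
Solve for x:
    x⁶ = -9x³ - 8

x = -2 or x = -1

Let u = x³. The equation becomes u² + 9u + 8 = 0.
Factor: (u + 8)(u + 1) = 0, so u = -8 or u = -1.
x³ = -8 gives x = -2.
x³ = -1 gives x = -1.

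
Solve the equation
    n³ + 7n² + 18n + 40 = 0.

Possible rational roots are divisors of 40. Testing n = -5 gives 0, so (n + 5) is a factor.
Divide: n³ + 7n² + 18n + 40 = (n + 5)(n² + 2n + 8).
The quadratic n² + 2n + 8 has discriminant -28 < 0, so no further real roots.

n = -5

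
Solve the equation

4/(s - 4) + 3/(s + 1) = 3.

Multiply both sides by (s - 4)(s + 1):
4(s + 1) + 3(s - 4) = 3(s - 4)(s + 1).
Expand and collect terms: 3s^2 - 16s - 4 = 0.
By the quadratic formula, s = (16 +/- sqrt(304)) / 6, so s ~= 5.5726 or s ~= -0.2393.
Neither value makes a denominator zero (s != 4, s != -1), so both are valid.

s = -0.2393 or s = 5.5726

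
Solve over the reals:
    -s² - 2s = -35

s = -7 or s = 5

Bring every term to one side: -s² - 2s + 35 = 0.
Factor: -1(s - 5)(s + 7) = 0.
So s = 5 or s = -7.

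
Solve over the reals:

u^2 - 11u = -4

Rearrange to standard form: u^2 - 11u + 4 = 0.
Discriminant: (-11)^2 - 4*1*4 = 105.
Quadratic formula: u = (11 +/- sqrt(105)) / 2.
So u = sqrt(105)/2 + 11/2 ~= 10.6235 or u = 11/2 - sqrt(105)/2 ~= 0.3765.

u = 0.3765 or u = 10.6235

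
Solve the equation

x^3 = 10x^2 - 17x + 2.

x = 0.127 or x = 2 or x = 7.873

Rearrange: x^3 - 10x^2 + 17x - 2 = 0.
Possible rational roots are divisors of -2. Testing x = 2 gives 0, so (x - 2) is a factor.
Divide: x^3 - 10x^2 + 17x - 2 = (x - 2)(x^2 - 8x + 1).
Apply the quadratic formula to x^2 - 8x + 1 = 0: x = (8 +/- sqrt(60))/2, i.e. x ~= 7.873 or x ~= 0.127.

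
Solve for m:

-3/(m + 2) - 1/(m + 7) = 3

m = -7.4089 or m = -2.9244

Multiply both sides by (m + 2)(m + 7):
-3(m + 7) - (m + 2) = 3(m + 2)(m + 7).
Expand and collect terms: 3m² + 31m + 65 = 0.
By the quadratic formula, m = (-31 ± √181) / 6, so m ≈ -2.9244 or m ≈ -7.4089.
Neither value makes a denominator zero (m ≠ -2, m ≠ -7), so both are valid.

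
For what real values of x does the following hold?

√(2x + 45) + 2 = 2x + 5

Isolate the radical: √(2x + 45) = 2x + 3.
Square both sides: 2x + 45 = (2x + 3)².
Expand and rearrange: 4x² + 10x - 36 = 0.
Solving gives x = 2 or x = -4.5.
Check each candidate in the original equation:
  x = 2: √(49) = 7, while 2x + 3 = 7 — valid.
  x = -4.5: √(36) = 6, while 2x + 3 = -6 — extraneous.

x = 2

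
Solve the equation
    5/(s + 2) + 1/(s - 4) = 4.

Multiply both sides by (s + 2)(s - 4):
5(s - 4) + (s + 2) = 4(s + 2)(s - 4).
Expand and collect terms: 4s² - 14s - 14 = 0.
By the quadratic formula, s = (14 ± √420) / 8, so s ≈ 4.3117 or s ≈ -0.8117.
Neither value makes a denominator zero (s ≠ -2, s ≠ 4), so both are valid.

s = -0.8117 or s = 4.3117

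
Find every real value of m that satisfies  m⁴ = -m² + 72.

m = -2.8284 or m = 2.8284

Let u = m². The equation becomes u² + u - 72 = 0.
Factor: (u + 9)(u - 8) = 0, so u = -9 or u = 8.
m² = -9 < 0 has no real solution.
m² = 8 gives m = ±2·√(2) ≈ ±2.8284.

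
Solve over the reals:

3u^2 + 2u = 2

Rearrange to standard form: 3u^2 + 2u - 2 = 0.
Discriminant: (2)^2 - 4*3*(-2) = 28.
Quadratic formula: u = (-2 +/- sqrt(28)) / 6.
So u = -1/3 + sqrt(7)/3 ~= 0.5486 or u = -sqrt(7)/3 - 1/3 ~= -1.2153.

u = -1.2153 or u = 0.5486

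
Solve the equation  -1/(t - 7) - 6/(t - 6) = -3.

t = 6.7847 or t = 8.5486

Multiply both sides by (t - 7)(t - 6):
-(t - 6) - 6(t - 7) = -3(t - 7)(t - 6).
Expand and collect terms: -3t^2 + 46t - 174 = 0.
By the quadratic formula, t = (-46 +/- sqrt(28)) / -6, so t ~= 6.7847 or t ~= 8.5486.
Neither value makes a denominator zero (t != 7, t != 6), so both are valid.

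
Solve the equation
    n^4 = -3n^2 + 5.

Let u = n^2. The equation becomes u^2 + 3u - 5 = 0.
By the quadratic formula, u = -3/2 + sqrt(29)/2 or u = -sqrt(29)/2 - 3/2.
n^2 = -3/2 + sqrt(29)/2 gives n = +/-sqrt(-3/2 + sqrt(29)/2) ~= +/-1.0921.
n^2 = -sqrt(29)/2 - 3/2 < 0 has no real solution.

n = -1.0921 or n = 1.0921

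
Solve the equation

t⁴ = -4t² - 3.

No real solutions.

Let u = t². The equation becomes u² + 4u + 3 = 0.
Factor: (u + 1)(u + 3) = 0, so u = -1 or u = -3.
t² = -1 < 0 has no real solution.
t² = -3 < 0 has no real solution.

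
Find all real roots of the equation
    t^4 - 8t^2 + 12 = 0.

t = -2.4495 or t = -1.4142 or t = 1.4142 or t = 2.4495

Let u = t^2. The equation becomes u^2 - 8u + 12 = 0.
Factor: (u - 6)(u - 2) = 0, so u = 6 or u = 2.
t^2 = 6 gives t = +/-sqrt(6) ~= +/-2.4495.
t^2 = 2 gives t = +/-sqrt(2) ~= +/-1.4142.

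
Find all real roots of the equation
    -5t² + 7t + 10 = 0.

Discriminant: (7)² − 4·(-5)·10 = 249.
Quadratic formula: t = (-7 ± √249) / (-10).
So t = 7/10 - √(249)/10 ≈ -0.878 or t = 7/10 + √(249)/10 ≈ 2.278.

t = -0.878 or t = 2.278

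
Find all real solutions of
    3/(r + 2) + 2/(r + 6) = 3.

r = -5.4821 or r = -0.8513

Multiply both sides by (r + 2)(r + 6):
3(r + 6) + 2(r + 2) = 3(r + 2)(r + 6).
Expand and collect terms: 3r^2 + 19r + 14 = 0.
By the quadratic formula, r = (-19 +/- sqrt(193)) / 6, so r ~= -0.8513 or r ~= -5.4821.
Neither value makes a denominator zero (r != -2, r != -6), so both are valid.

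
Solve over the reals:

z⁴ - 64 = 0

z = -2.8284 or z = 2.8284

Let u = z². The equation becomes u² - 64 = 0.
Factor: (u + 8)(u - 8) = 0, so u = -8 or u = 8.
z² = -8 < 0 has no real solution.
z² = 8 gives z = ±2·√(2) ≈ ±2.8284.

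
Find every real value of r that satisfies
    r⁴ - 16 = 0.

r = -2 or r = 2

Let u = r². The equation becomes u² - 16 = 0.
Factor: (u - 4)(u + 4) = 0, so u = 4 or u = -4.
r² = 4 gives r = ±2.
r² = -4 < 0 has no real solution.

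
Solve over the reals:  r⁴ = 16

Let u = r². The equation becomes u² - 16 = 0.
Factor: (u - 4)(u + 4) = 0, so u = 4 or u = -4.
r² = 4 gives r = ±2.
r² = -4 < 0 has no real solution.

r = -2 or r = 2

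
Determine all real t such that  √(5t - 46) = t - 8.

Square both sides: 5t - 46 = (t - 8)².
Expand and rearrange: t² - 21t + 110 = 0.
Solving gives t = 11 or t = 10.
Check each candidate in the original equation:
  t = 11: √(9) = 3, while t - 8 = 3 — valid.
  t = 10: √(4) = 2, while t - 8 = 2 — valid.

t = 10 or t = 11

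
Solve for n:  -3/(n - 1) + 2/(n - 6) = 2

n = -0.2944 or n = 6.7944

Multiply both sides by (n - 1)(n - 6):
-3(n - 6) + 2(n - 1) = 2(n - 1)(n - 6).
Expand and collect terms: 2n^2 - 13n - 4 = 0.
By the quadratic formula, n = (13 +/- sqrt(201)) / 4, so n ~= 6.7944 or n ~= -0.2944.
Neither value makes a denominator zero (n != 1, n != 6), so both are valid.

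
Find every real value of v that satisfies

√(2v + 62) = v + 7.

Square both sides: 2v + 62 = (v + 7)².
Expand and rearrange: v² + 12v - 13 = 0.
Solving gives v = 1 or v = -13.
Check each candidate in the original equation:
  v = 1: √(64) = 8, while v + 7 = 8 — valid.
  v = -13: √(36) = 6, while v + 7 = -6 — extraneous.

v = 1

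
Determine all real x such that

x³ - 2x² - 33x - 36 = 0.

Possible rational roots are divisors of -36. Testing x = -4 gives 0, so (x + 4) is a factor.
Divide: x³ - 2x² - 33x - 36 = (x + 4)(x² - 6x - 9).
Apply the quadratic formula to x² - 6x - 9 = 0: x = (6 ± √72)/2, i.e. x ≈ 7.2426 or x ≈ -1.2426.

x = -4 or x = -1.2426 or x = 7.2426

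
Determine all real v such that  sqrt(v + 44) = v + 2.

Square both sides: v + 44 = (v + 2)^2.
Expand and rearrange: v^2 + 3v - 40 = 0.
Solving gives v = 5 or v = -8.
Check each candidate in the original equation:
  v = 5: sqrt(49) = 7, while v + 2 = 7 — valid.
  v = -8: sqrt(36) = 6, while v + 2 = -6 — extraneous.

v = 5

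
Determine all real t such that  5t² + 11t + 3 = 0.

t = -1.881 or t = -0.319

Discriminant: (11)² − 4·5·3 = 61.
Quadratic formula: t = (-11 ± √61) / 10.
So t = -11/10 + √(61)/10 ≈ -0.319 or t = -11/10 - √(61)/10 ≈ -1.881.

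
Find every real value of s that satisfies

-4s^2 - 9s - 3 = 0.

Discriminant: (-9)^2 - 4*(-4)*(-3) = 33.
Quadratic formula: s = (9 +/- sqrt(33)) / (-8).
So s = -9/8 - sqrt(33)/8 ~= -1.8431 or s = -9/8 + sqrt(33)/8 ~= -0.4069.

s = -1.8431 or s = -0.4069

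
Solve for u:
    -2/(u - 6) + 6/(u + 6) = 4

u = -4.4244 or u = 5.4244

Multiply both sides by (u - 6)(u + 6):
-2(u + 6) + 6(u - 6) = 4(u - 6)(u + 6).
Expand and collect terms: 4u² - 4u - 96 = 0.
By the quadratic formula, u = (4 ± √1552) / 8, so u ≈ 5.4244 or u ≈ -4.4244.
Neither value makes a denominator zero (u ≠ 6, u ≠ -6), so both are valid.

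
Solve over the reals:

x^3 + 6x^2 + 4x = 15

x = -4.1926 or x = -3 or x = 1.1926

Rearrange: x^3 + 6x^2 + 4x - 15 = 0.
Possible rational roots are divisors of -15. Testing x = -3 gives 0, so (x + 3) is a factor.
Divide: x^3 + 6x^2 + 4x - 15 = (x + 3)(x^2 + 3x - 5).
Apply the quadratic formula to x^2 + 3x - 5 = 0: x = (-3 +/- sqrt(29))/2, i.e. x ~= 1.1926 or x ~= -4.1926.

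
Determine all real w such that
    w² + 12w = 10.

w = -12.7823 or w = 0.7823

Rearrange to standard form: w² + 12w - 10 = 0.
Discriminant: (12)² − 4·1·(-10) = 184.
Quadratic formula: w = (-12 ± √184) / 2.
So w = -6 + √(46) ≈ 0.7823 or w = -√(46) - 6 ≈ -12.7823.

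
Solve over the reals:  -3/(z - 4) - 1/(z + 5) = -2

z = -4.5744 or z = 5.5744

Multiply both sides by (z - 4)(z + 5):
-3(z + 5) - (z - 4) = -2(z - 4)(z + 5).
Expand and collect terms: -2z² + 2z + 51 = 0.
By the quadratic formula, z = (-2 ± √412) / -4, so z ≈ -4.5744 or z ≈ 5.5744.
Neither value makes a denominator zero (z ≠ 4, z ≠ -5), so both are valid.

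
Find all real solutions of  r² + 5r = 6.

r = -6 or r = 1

Bring every term to one side: r² + 5r - 6 = 0.
Factor: (r - 1)(r + 6) = 0.
So r = 1 or r = -6.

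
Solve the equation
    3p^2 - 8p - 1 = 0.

Discriminant: (-8)^2 - 4*3*(-1) = 76.
Quadratic formula: p = (8 +/- sqrt(76)) / 6.
So p = 4/3 + sqrt(19)/3 ~= 2.7863 or p = 4/3 - sqrt(19)/3 ~= -0.1196.

p = -0.1196 or p = 2.7863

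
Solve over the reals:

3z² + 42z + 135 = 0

z = -9 or z = -5

Factor: 3(z + 9)(z + 5) = 0.
So z = -9 or z = -5.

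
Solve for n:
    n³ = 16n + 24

Rearrange: n³ - 16n - 24 = 0.
Possible rational roots are divisors of -24. Testing n = -2 gives 0, so (n + 2) is a factor.
Divide: n³ - 16n - 24 = (n + 2)(n² - 2n - 12).
Apply the quadratic formula to n² - 2n - 12 = 0: n = (2 ± √52)/2, i.e. n ≈ 4.6056 or n ≈ -2.6056.

n = -2.6056 or n = -2 or n = 4.6056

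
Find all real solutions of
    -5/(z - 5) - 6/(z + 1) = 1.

Multiply both sides by (z - 5)(z + 1):
-5(z + 1) - 6(z - 5) = (z - 5)(z + 1).
Expand and collect terms: z^2 + 7z - 30 = 0.
Factor or apply the quadratic formula: z = 3 or z = -10.
Neither value makes a denominator zero (z != 5, z != -1), so both are valid.

z = -10 or z = 3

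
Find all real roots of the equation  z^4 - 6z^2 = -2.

Let u = z^2. The equation becomes u^2 - 6u + 2 = 0.
By the quadratic formula, u = sqrt(7) + 3 or u = 3 - sqrt(7).
z^2 = sqrt(7) + 3 gives z = +/-sqrt(sqrt(7) + 3) ~= +/-2.3761.
z^2 = 3 - sqrt(7) gives z = +/-sqrt(3 - sqrt(7)) ~= +/-0.5952.

z = -2.3761 or z = -0.5952 or z = 0.5952 or z = 2.3761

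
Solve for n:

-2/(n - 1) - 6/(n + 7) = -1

Multiply both sides by (n - 1)(n + 7):
-2(n + 7) - 6(n - 1) = -(n - 1)(n + 7).
Expand and collect terms: -n² + 2n + 15 = 0.
Factor or apply the quadratic formula: n = -3 or n = 5.
Neither value makes a denominator zero (n ≠ 1, n ≠ -7), so both are valid.

n = -3 or n = 5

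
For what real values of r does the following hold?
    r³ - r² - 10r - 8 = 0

r = -2 or r = -1 or r = 4

Possible rational roots are divisors of -8. Testing r = -2 gives 0, so (r + 2) is a factor.
Divide: r³ - r² - 10r - 8 = (r + 2)(r² - 3r - 4).
Factor the quadratic: r = 4 or r = -1.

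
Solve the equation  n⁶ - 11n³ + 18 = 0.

n = 1.2599 or n = 2.0801

Let u = n³. The equation becomes u² - 11u + 18 = 0.
Factor: (u - 9)(u - 2) = 0, so u = 9 or u = 2.
n³ = 9 gives n = ∛(9) ≈ 2.0801.
n³ = 2 gives n = ∛(2) ≈ 1.2599.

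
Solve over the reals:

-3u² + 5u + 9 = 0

u = -1.0888 or u = 2.7554

Discriminant: (5)² − 4·(-3)·9 = 133.
Quadratic formula: u = (-5 ± √133) / (-6).
So u = 5/6 - √(133)/6 ≈ -1.0888 or u = 5/6 + √(133)/6 ≈ 2.7554.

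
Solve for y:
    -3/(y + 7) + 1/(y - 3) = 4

y = -7.7329 or y = 3.2329

Multiply both sides by (y + 7)(y - 3):
-3(y - 3) + (y + 7) = 4(y + 7)(y - 3).
Expand and collect terms: 4y^2 + 18y - 100 = 0.
By the quadratic formula, y = (-18 +/- sqrt(1924)) / 8, so y ~= 3.2329 or y ~= -7.7329.
Neither value makes a denominator zero (y != -7, y != 3), so both are valid.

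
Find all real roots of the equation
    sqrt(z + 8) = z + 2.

Square both sides: z + 8 = (z + 2)^2.
Expand and rearrange: z^2 + 3z - 4 = 0.
Solving gives z = 1 or z = -4.
Check each candidate in the original equation:
  z = 1: sqrt(9) = 3, while z + 2 = 3 — valid.
  z = -4: sqrt(4) = 2, while z + 2 = -2 — extraneous.

z = 1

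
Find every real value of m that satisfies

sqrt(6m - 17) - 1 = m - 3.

Isolate the radical: sqrt(6m - 17) = m - 2.
Square both sides: 6m - 17 = (m - 2)^2.
Expand and rearrange: m^2 - 10m + 21 = 0.
Solving gives m = 7 or m = 3.
Check each candidate in the original equation:
  m = 7: sqrt(25) = 5, while m - 2 = 5 — valid.
  m = 3: sqrt(1) = 1, while m - 2 = 1 — valid.

m = 3 or m = 7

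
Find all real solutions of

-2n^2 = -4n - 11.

Rearrange to standard form: -2n^2 + 4n + 11 = 0.
Discriminant: (4)^2 - 4*(-2)*11 = 104.
Quadratic formula: n = (-4 +/- sqrt(104)) / (-4).
So n = 1 - sqrt(26)/2 ~= -1.5495 or n = 1 + sqrt(26)/2 ~= 3.5495.

n = -1.5495 or n = 3.5495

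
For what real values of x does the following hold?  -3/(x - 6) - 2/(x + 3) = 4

Multiply both sides by (x - 6)(x + 3):
-3(x + 3) - 2(x - 6) = 4(x - 6)(x + 3).
Expand and collect terms: 4x² - 7x - 75 = 0.
By the quadratic formula, x = (7 ± √1249) / 8, so x ≈ 5.2926 or x ≈ -3.5426.
Neither value makes a denominator zero (x ≠ 6, x ≠ -3), so both are valid.

x = -3.5426 or x = 5.2926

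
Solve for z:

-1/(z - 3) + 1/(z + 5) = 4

Multiply both sides by (z - 3)(z + 5):
-(z + 5) + (z - 3) = 4(z - 3)(z + 5).
Expand and collect terms: 4z^2 + 8z - 52 = 0.
By the quadratic formula, z = (-8 +/- sqrt(896)) / 8, so z ~= 2.7417 or z ~= -4.7417.
Neither value makes a denominator zero (z != 3, z != -5), so both are valid.

z = -4.7417 or z = 2.7417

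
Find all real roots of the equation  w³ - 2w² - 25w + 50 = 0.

w = -5 or w = 2 or w = 5

Possible rational roots are divisors of 50. Testing w = 5 gives 0, so (w - 5) is a factor.
Divide: w³ - 2w² - 25w + 50 = (w - 5)(w² + 3w - 10).
Factor the quadratic: w = 2 or w = -5.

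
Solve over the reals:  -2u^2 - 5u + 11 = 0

u = -3.9075 or u = 1.4075

Discriminant: (-5)^2 - 4*(-2)*11 = 113.
Quadratic formula: u = (5 +/- sqrt(113)) / (-4).
So u = -sqrt(113)/4 - 5/4 ~= -3.9075 or u = -5/4 + sqrt(113)/4 ~= 1.4075.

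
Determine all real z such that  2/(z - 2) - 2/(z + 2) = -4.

Multiply both sides by (z - 2)(z + 2):
2(z + 2) - 2(z - 2) = -4(z - 2)(z + 2).
Expand and collect terms: -4z² + 8 = 0.
By the quadratic formula, z = (0 ± √128) / -8, so z ≈ -1.4142 or z ≈ 1.4142.
Neither value makes a denominator zero (z ≠ 2, z ≠ -2), so both are valid.

z = -1.4142 or z = 1.4142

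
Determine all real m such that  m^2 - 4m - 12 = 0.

m = -2 or m = 6

Factor: (m + 2)(m - 6) = 0.
So m = -2 or m = 6.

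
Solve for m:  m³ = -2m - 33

Rearrange: m³ + 2m + 33 = 0.
Possible rational roots are divisors of 33. Testing m = -3 gives 0, so (m + 3) is a factor.
Divide: m³ + 2m + 33 = (m + 3)(m² - 3m + 11).
The quadratic m² - 3m + 11 has discriminant -35 < 0, so no further real roots.

m = -3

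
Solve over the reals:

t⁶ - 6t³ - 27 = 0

Let u = t³. The equation becomes u² - 6u - 27 = 0.
Factor: (u + 3)(u - 9) = 0, so u = -3 or u = 9.
t³ = -3 gives t = -∛(3) ≈ -1.4422.
t³ = 9 gives t = ∛(9) ≈ 2.0801.

t = -1.4422 or t = 2.0801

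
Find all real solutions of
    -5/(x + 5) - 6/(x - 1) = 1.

Multiply both sides by (x + 5)(x - 1):
-5(x - 1) - 6(x + 5) = (x + 5)(x - 1).
Expand and collect terms: x^2 + 15x + 20 = 0.
By the quadratic formula, x = (-15 +/- sqrt(145)) / 2, so x ~= -1.4792 or x ~= -13.5208.
Neither value makes a denominator zero (x != -5, x != 1), so both are valid.

x = -13.5208 or x = -1.4792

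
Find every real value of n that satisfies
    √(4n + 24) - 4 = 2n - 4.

n = 3

Isolate the radical: √(4n + 24) = 2n.
Square both sides: 4n + 24 = (2n)².
Expand and rearrange: 4n² - 4n - 24 = 0.
Solving gives n = 3 or n = -2.
Check each candidate in the original equation:
  n = 3: √(36) = 6, while 2n = 6 — valid.
  n = -2: √(16) = 4, while 2n = -4 — extraneous.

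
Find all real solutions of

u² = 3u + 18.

u = -3 or u = 6

Bring every term to one side: u² - 3u - 18 = 0.
Factor: (u - 6)(u + 3) = 0.
So u = 6 or u = -3.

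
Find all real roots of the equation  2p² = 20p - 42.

Bring every term to one side: 2p² - 20p + 42 = 0.
Factor: 2(p - 3)(p - 7) = 0.
So p = 3 or p = 7.

p = 3 or p = 7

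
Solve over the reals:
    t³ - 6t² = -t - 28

t = -1.8284 or t = 3.8284 or t = 4

Rearrange: t³ - 6t² + t + 28 = 0.
Possible rational roots are divisors of 28. Testing t = 4 gives 0, so (t - 4) is a factor.
Divide: t³ - 6t² + t + 28 = (t - 4)(t² - 2t - 7).
Apply the quadratic formula to t² - 2t - 7 = 0: t = (2 ± √32)/2, i.e. t ≈ 3.8284 or t ≈ -1.8284.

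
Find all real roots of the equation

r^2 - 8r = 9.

r = -1 or r = 9

Bring every term to one side: r^2 - 8r - 9 = 0.
Factor: (r - 9)(r + 1) = 0.
So r = 9 or r = -1.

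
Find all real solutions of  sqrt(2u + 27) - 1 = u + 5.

u = -1

Isolate the radical: sqrt(2u + 27) = u + 6.
Square both sides: 2u + 27 = (u + 6)^2.
Expand and rearrange: u^2 + 10u + 9 = 0.
Solving gives u = -1 or u = -9.
Check each candidate in the original equation:
  u = -1: sqrt(25) = 5, while u + 6 = 5 — valid.
  u = -9: sqrt(9) = 3, while u + 6 = -3 — extraneous.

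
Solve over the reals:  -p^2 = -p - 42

p = -6 or p = 7

Bring every term to one side: -p^2 + p + 42 = 0.
Factor: -1(p - 7)(p + 6) = 0.
So p = 7 or p = -6.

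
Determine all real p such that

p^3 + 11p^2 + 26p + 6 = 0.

p = -7.7417 or p = -3 or p = -0.2583

Possible rational roots are divisors of 6. Testing p = -3 gives 0, so (p + 3) is a factor.
Divide: p^3 + 11p^2 + 26p + 6 = (p + 3)(p^2 + 8p + 2).
Apply the quadratic formula to p^2 + 8p + 2 = 0: p = (-8 +/- sqrt(56))/2, i.e. p ~= -0.2583 or p ~= -7.7417.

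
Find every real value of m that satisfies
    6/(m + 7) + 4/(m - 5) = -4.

m = -8.6189 or m = 4.1189

Multiply both sides by (m + 7)(m - 5):
6(m - 5) + 4(m + 7) = -4(m + 7)(m - 5).
Expand and collect terms: -4m² - 18m + 142 = 0.
By the quadratic formula, m = (18 ± √2596) / -8, so m ≈ -8.6189 or m ≈ 4.1189.
Neither value makes a denominator zero (m ≠ -7, m ≠ 5), so both are valid.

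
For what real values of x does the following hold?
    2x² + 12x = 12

Rearrange to standard form: 2x² + 12x - 12 = 0.
Discriminant: (12)² − 4·2·(-12) = 240.
Quadratic formula: x = (-12 ± √240) / 4.
So x = -3 + √(15) ≈ 0.873 or x = -√(15) - 3 ≈ -6.873.

x = -6.873 or x = 0.873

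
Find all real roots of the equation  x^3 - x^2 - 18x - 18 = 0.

Possible rational roots are divisors of -18. Testing x = -3 gives 0, so (x + 3) is a factor.
Divide: x^3 - x^2 - 18x - 18 = (x + 3)(x^2 - 4x - 6).
Apply the quadratic formula to x^2 - 4x - 6 = 0: x = (4 +/- sqrt(40))/2, i.e. x ~= 5.1623 or x ~= -1.1623.

x = -3 or x = -1.1623 or x = 5.1623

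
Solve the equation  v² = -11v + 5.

v = -11.4372 or v = 0.4372

Rearrange to standard form: v² + 11v - 5 = 0.
Discriminant: (11)² − 4·1·(-5) = 141.
Quadratic formula: v = (-11 ± √141) / 2.
So v = -11/2 + √(141)/2 ≈ 0.4372 or v = -√(141)/2 - 11/2 ≈ -11.4372.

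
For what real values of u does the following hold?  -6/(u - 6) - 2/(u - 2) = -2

Multiply both sides by (u - 6)(u - 2):
-6(u - 2) - 2(u - 6) = -2(u - 6)(u - 2).
Expand and collect terms: -2u² + 24u - 48 = 0.
By the quadratic formula, u = (-24 ± √192) / -4, so u ≈ 2.5359 or u ≈ 9.4641.
Neither value makes a denominator zero (u ≠ 6, u ≠ 2), so both are valid.

u = 2.5359 or u = 9.4641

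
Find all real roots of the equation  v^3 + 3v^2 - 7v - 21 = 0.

Possible rational roots are divisors of -21. Testing v = -3 gives 0, so (v + 3) is a factor.
Divide: v^3 + 3v^2 - 7v - 21 = (v + 3)(v^2 - 7).
Apply the quadratic formula to v^2 - 7 = 0: v = (0 +/- sqrt(28))/2, i.e. v ~= 2.6458 or v ~= -2.6458.

v = -3 or v = -2.6458 or v = 2.6458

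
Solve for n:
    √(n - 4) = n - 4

n = 4 or n = 5

Square both sides: n - 4 = (n - 4)².
Expand and rearrange: n² - 9n + 20 = 0.
Solving gives n = 5 or n = 4.
Check each candidate in the original equation:
  n = 5: √(1) = 1, while n - 4 = 1 — valid.
  n = 4: √(0) = 0, while n - 4 = 0 — valid.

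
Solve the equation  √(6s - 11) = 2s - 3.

Square both sides: 6s - 11 = (2s - 3)².
Expand and rearrange: 4s² - 18s + 20 = 0.
Solving gives s = 2.5 or s = 2.
Check each candidate in the original equation:
  s = 2.5: √(4) = 2, while 2s - 3 = 2 — valid.
  s = 2: √(1) = 1, while 2s - 3 = 1 — valid.

s = 2 or s = 2.5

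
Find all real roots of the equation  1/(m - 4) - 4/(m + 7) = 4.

m = -7.9796 or m = 4.2296

Multiply both sides by (m - 4)(m + 7):
(m + 7) - 4(m - 4) = 4(m - 4)(m + 7).
Expand and collect terms: 4m² + 15m - 135 = 0.
By the quadratic formula, m = (-15 ± √2385) / 8, so m ≈ 4.2296 or m ≈ -7.9796.
Neither value makes a denominator zero (m ≠ 4, m ≠ -7), so both are valid.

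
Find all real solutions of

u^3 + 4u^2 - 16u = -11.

Rearrange: u^3 + 4u^2 - 16u + 11 = 0.
Possible rational roots are divisors of 11. Testing u = 1 gives 0, so (u - 1) is a factor.
Divide: u^3 + 4u^2 - 16u + 11 = (u - 1)(u^2 + 5u - 11).
Apply the quadratic formula to u^2 + 5u - 11 = 0: u = (-5 +/- sqrt(69))/2, i.e. u ~= 1.6533 or u ~= -6.6533.

u = -6.6533 or u = 1 or u = 1.6533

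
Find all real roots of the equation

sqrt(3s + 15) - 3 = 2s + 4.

s = -2

Isolate the radical: sqrt(3s + 15) = 2s + 7.
Square both sides: 3s + 15 = (2s + 7)^2.
Expand and rearrange: 4s^2 + 25s + 34 = 0.
Solving gives s = -2 or s = -4.25.
Check each candidate in the original equation:
  s = -2: sqrt(9) = 3, while 2s + 7 = 3 — valid.
  s = -4.25: sqrt(2.25) = 1.5, while 2s + 7 = -1.5 — extraneous.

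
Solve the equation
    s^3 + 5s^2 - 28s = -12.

s = -8.4721 or s = 0.4721 or s = 3

Rearrange: s^3 + 5s^2 - 28s + 12 = 0.
Possible rational roots are divisors of 12. Testing s = 3 gives 0, so (s - 3) is a factor.
Divide: s^3 + 5s^2 - 28s + 12 = (s - 3)(s^2 + 8s - 4).
Apply the quadratic formula to s^2 + 8s - 4 = 0: s = (-8 +/- sqrt(80))/2, i.e. s ~= 0.4721 or s ~= -8.4721.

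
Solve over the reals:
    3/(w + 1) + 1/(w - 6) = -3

w = -2.0432 or w = 5.7099

Multiply both sides by (w + 1)(w - 6):
3(w - 6) + (w + 1) = -3(w + 1)(w - 6).
Expand and collect terms: -3w^2 + 11w + 35 = 0.
By the quadratic formula, w = (-11 +/- sqrt(541)) / -6, so w ~= -2.0432 or w ~= 5.7099.
Neither value makes a denominator zero (w != -1, w != 6), so both are valid.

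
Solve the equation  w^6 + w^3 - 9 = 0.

w = -1.5243 or w = 1.3647

Let u = w^3. The equation becomes u^2 + u - 9 = 0.
By the quadratic formula, u = -1/2 + sqrt(37)/2 or u = -sqrt(37)/2 - 1/2.
w^3 = -1/2 + sqrt(37)/2 gives w = (-1/2 + sqrt(37)/2)^(1/3) ~= 1.3647.
w^3 = -sqrt(37)/2 - 1/2 gives w = -(1/2 + sqrt(37)/2)^(1/3) ~= -1.5243.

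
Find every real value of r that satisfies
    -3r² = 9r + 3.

Rearrange to standard form: -3r² - 9r - 3 = 0.
Discriminant: (-9)² − 4·(-3)·(-3) = 45.
Quadratic formula: r = (9 ± √45) / (-6).
So r = -3/2 - √(5)/2 ≈ -2.618 or r = -3/2 + √(5)/2 ≈ -0.382.

r = -2.618 or r = -0.382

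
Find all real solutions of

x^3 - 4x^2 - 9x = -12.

x = -2.2749 or x = 1 or x = 5.2749

Rearrange: x^3 - 4x^2 - 9x + 12 = 0.
Possible rational roots are divisors of 12. Testing x = 1 gives 0, so (x - 1) is a factor.
Divide: x^3 - 4x^2 - 9x + 12 = (x - 1)(x^2 - 3x - 12).
Apply the quadratic formula to x^2 - 3x - 12 = 0: x = (3 +/- sqrt(57))/2, i.e. x ~= 5.2749 or x ~= -2.2749.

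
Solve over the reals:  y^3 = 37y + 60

Rearrange: y^3 - 37y - 60 = 0.
Possible rational roots are divisors of -60. Testing y = -5 gives 0, so (y + 5) is a factor.
Divide: y^3 - 37y - 60 = (y + 5)(y^2 - 5y - 12).
Apply the quadratic formula to y^2 - 5y - 12 = 0: y = (5 +/- sqrt(73))/2, i.e. y ~= 6.772 or y ~= -1.772.

y = -5 or y = -1.772 or y = 6.772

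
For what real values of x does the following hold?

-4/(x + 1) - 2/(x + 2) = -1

Multiply both sides by (x + 1)(x + 2):
-4(x + 2) - 2(x + 1) = -(x + 1)(x + 2).
Expand and collect terms: -x^2 + 3x + 8 = 0.
By the quadratic formula, x = (-3 +/- sqrt(41)) / -2, so x ~= -1.7016 or x ~= 4.7016.
Neither value makes a denominator zero (x != -1, x != -2), so both are valid.

x = -1.7016 or x = 4.7016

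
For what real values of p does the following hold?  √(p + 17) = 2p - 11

p = 8

Square both sides: p + 17 = (2p - 11)².
Expand and rearrange: 4p² - 45p + 104 = 0.
Solving gives p = 8 or p = 3.25.
Check each candidate in the original equation:
  p = 8: √(25) = 5, while 2p - 11 = 5 — valid.
  p = 3.25: √(20.25) = 4.5, while 2p - 11 = -4.5 — extraneous.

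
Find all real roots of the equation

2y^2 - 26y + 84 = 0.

y = 6 or y = 7

Factor: 2(y - 6)(y - 7) = 0.
So y = 6 or y = 7.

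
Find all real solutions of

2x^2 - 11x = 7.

Rearrange to standard form: 2x^2 - 11x - 7 = 0.
Discriminant: (-11)^2 - 4*2*(-7) = 177.
Quadratic formula: x = (11 +/- sqrt(177)) / 4.
So x = 11/4 + sqrt(177)/4 ~= 6.076 or x = 11/4 - sqrt(177)/4 ~= -0.576.

x = -0.576 or x = 6.076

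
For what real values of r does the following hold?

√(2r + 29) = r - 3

r = 10

Square both sides: 2r + 29 = (r - 3)².
Expand and rearrange: r² - 8r - 20 = 0.
Solving gives r = 10 or r = -2.
Check each candidate in the original equation:
  r = 10: √(49) = 7, while r - 3 = 7 — valid.
  r = -2: √(25) = 5, while r - 3 = -5 — extraneous.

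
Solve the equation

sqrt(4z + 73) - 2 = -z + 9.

Isolate the radical: sqrt(4z + 73) = -z + 11.
Square both sides: 4z + 73 = (-z + 11)^2.
Expand and rearrange: z^2 - 26z + 48 = 0.
Solving gives z = 24 or z = 2.
Check each candidate in the original equation:
  z = 24: sqrt(169) = 13, while -z + 11 = -13 — extraneous.
  z = 2: sqrt(81) = 9, while -z + 11 = 9 — valid.

z = 2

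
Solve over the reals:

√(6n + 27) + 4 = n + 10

Isolate the radical: √(6n + 27) = n + 6.
Square both sides: 6n + 27 = (n + 6)².
Expand and rearrange: n² + 6n + 9 = 0.
This gives the repeated root n = -3.
Check in the original equation:
  n = -3: √(9) = 3, while n + 6 = 3 — valid.

n = -3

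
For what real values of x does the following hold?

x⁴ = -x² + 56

x = -2.6458 or x = 2.6458

Let u = x². The equation becomes u² + u - 56 = 0.
Factor: (u + 8)(u - 7) = 0, so u = -8 or u = 7.
x² = -8 < 0 has no real solution.
x² = 7 gives x = ±√(7) ≈ ±2.6458.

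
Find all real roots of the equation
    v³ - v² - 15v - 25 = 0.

Possible rational roots are divisors of -25. Testing v = 5 gives 0, so (v - 5) is a factor.
Divide: v³ - v² - 15v - 25 = (v - 5)(v² + 4v + 5).
The quadratic v² + 4v + 5 has discriminant -4 < 0, so no further real roots.

v = 5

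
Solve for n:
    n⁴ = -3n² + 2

n = -0.7494 or n = 0.7494

Let u = n². The equation becomes u² + 3u - 2 = 0.
By the quadratic formula, u = -3/2 + √(17)/2 or u = -√(17)/2 - 3/2.
n² = -3/2 + √(17)/2 gives n = ±√(-3/2 + √(17)/2) ≈ ±0.7494.
n² = -√(17)/2 - 3/2 < 0 has no real solution.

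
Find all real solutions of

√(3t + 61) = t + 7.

Square both sides: 3t + 61 = (t + 7)².
Expand and rearrange: t² + 11t - 12 = 0.
Solving gives t = 1 or t = -12.
Check each candidate in the original equation:
  t = 1: √(64) = 8, while t + 7 = 8 — valid.
  t = -12: √(25) = 5, while t + 7 = -5 — extraneous.

t = 1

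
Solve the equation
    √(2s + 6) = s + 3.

s = -3 or s = -1

Square both sides: 2s + 6 = (s + 3)².
Expand and rearrange: s² + 4s + 3 = 0.
Solving gives s = -1 or s = -3.
Check each candidate in the original equation:
  s = -1: √(4) = 2, while s + 3 = 2 — valid.
  s = -3: √(0) = 0, while s + 3 = 0 — valid.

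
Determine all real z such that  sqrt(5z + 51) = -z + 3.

z = -3

Square both sides: 5z + 51 = (-z + 3)^2.
Expand and rearrange: z^2 - 11z - 42 = 0.
Solving gives z = 14 or z = -3.
Check each candidate in the original equation:
  z = 14: sqrt(121) = 11, while -z + 3 = -11 — extraneous.
  z = -3: sqrt(36) = 6, while -z + 3 = 6 — valid.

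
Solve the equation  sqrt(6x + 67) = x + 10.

Square both sides: 6x + 67 = (x + 10)^2.
Expand and rearrange: x^2 + 14x + 33 = 0.
Solving gives x = -3 or x = -11.
Check each candidate in the original equation:
  x = -3: sqrt(49) = 7, while x + 10 = 7 — valid.
  x = -11: sqrt(1) = 1, while x + 10 = -1 — extraneous.

x = -3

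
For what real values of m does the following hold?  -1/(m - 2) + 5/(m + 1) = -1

Multiply both sides by (m - 2)(m + 1):
-(m + 1) + 5(m - 2) = -(m - 2)(m + 1).
Expand and collect terms: -m² - 3m + 13 = 0.
By the quadratic formula, m = (3 ± √61) / -2, so m ≈ -5.4051 or m ≈ 2.4051.
Neither value makes a denominator zero (m ≠ 2, m ≠ -1), so both are valid.

m = -5.4051 or m = 2.4051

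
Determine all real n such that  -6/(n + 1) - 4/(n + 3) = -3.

n = -2.4415 or n = 1.7749

Multiply both sides by (n + 1)(n + 3):
-6(n + 3) - 4(n + 1) = -3(n + 1)(n + 3).
Expand and collect terms: -3n² - 2n + 13 = 0.
By the quadratic formula, n = (2 ± √160) / -6, so n ≈ -2.4415 or n ≈ 1.7749.
Neither value makes a denominator zero (n ≠ -1, n ≠ -3), so both are valid.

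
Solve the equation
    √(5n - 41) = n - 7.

Square both sides: 5n - 41 = (n - 7)².
Expand and rearrange: n² - 19n + 90 = 0.
Solving gives n = 10 or n = 9.
Check each candidate in the original equation:
  n = 10: √(9) = 3, while n - 7 = 3 — valid.
  n = 9: √(4) = 2, while n - 7 = 2 — valid.

n = 9 or n = 10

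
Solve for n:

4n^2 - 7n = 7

Rearrange to standard form: 4n^2 - 7n - 7 = 0.
Discriminant: (-7)^2 - 4*4*(-7) = 161.
Quadratic formula: n = (7 +/- sqrt(161)) / 8.
So n = 7/8 + sqrt(161)/8 ~= 2.4611 or n = 7/8 - sqrt(161)/8 ~= -0.7111.

n = -0.7111 or n = 2.4611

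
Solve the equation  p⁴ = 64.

p = -2.8284 or p = 2.8284

Let u = p². The equation becomes u² - 64 = 0.
Factor: (u + 8)(u - 8) = 0, so u = -8 or u = 8.
p² = -8 < 0 has no real solution.
p² = 8 gives p = ±2·√(2) ≈ ±2.8284.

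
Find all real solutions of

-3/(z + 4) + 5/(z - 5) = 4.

Multiply both sides by (z + 4)(z - 5):
-3(z - 5) + 5(z + 4) = 4(z + 4)(z - 5).
Expand and collect terms: 4z² - 6z - 115 = 0.
By the quadratic formula, z = (6 ± √1876) / 8, so z ≈ 6.1641 or z ≈ -4.6641.
Neither value makes a denominator zero (z ≠ -4, z ≠ 5), so both are valid.

z = -4.6641 or z = 6.1641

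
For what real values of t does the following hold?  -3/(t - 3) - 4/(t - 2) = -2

Multiply both sides by (t - 3)(t - 2):
-3(t - 2) - 4(t - 3) = -2(t - 3)(t - 2).
Expand and collect terms: -2t² + 17t - 30 = 0.
Factor or apply the quadratic formula: t = 2.5 or t = 6.
Neither value makes a denominator zero (t ≠ 3, t ≠ 2), so both are valid.

t = 2.5 or t = 6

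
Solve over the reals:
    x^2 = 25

x = -5 or x = 5

Bring every term to one side: x^2 - 25 = 0.
Factor: (x - 5)(x + 5) = 0.
So x = 5 or x = -5.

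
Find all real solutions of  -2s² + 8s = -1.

s = -0.1213 or s = 4.1213

Rearrange to standard form: -2s² + 8s + 1 = 0.
Discriminant: (8)² − 4·(-2)·1 = 72.
Quadratic formula: s = (-8 ± √72) / (-4).
So s = 2 - 3·√(2)/2 ≈ -0.1213 or s = 2 + 3·√(2)/2 ≈ 4.1213.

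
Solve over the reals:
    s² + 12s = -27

s = -9 or s = -3

Bring every term to one side: s² + 12s + 27 = 0.
Factor: (s + 9)(s + 3) = 0.
So s = -9 or s = -3.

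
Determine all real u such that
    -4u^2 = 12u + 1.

Rearrange to standard form: -4u^2 - 12u - 1 = 0.
Discriminant: (-12)^2 - 4*(-4)*(-1) = 128.
Quadratic formula: u = (12 +/- sqrt(128)) / (-8).
So u = -3/2 - sqrt(2) ~= -2.9142 or u = -3/2 + sqrt(2) ~= -0.0858.

u = -2.9142 or u = -0.0858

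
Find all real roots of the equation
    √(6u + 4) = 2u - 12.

u = 10

Square both sides: 6u + 4 = (2u - 12)².
Expand and rearrange: 4u² - 54u + 140 = 0.
Solving gives u = 10 or u = 3.5.
Check each candidate in the original equation:
  u = 10: √(64) = 8, while 2u - 12 = 8 — valid.
  u = 3.5: √(25) = 5, while 2u - 12 = -5 — extraneous.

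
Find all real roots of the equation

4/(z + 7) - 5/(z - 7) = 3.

Multiply both sides by (z + 7)(z - 7):
4(z - 7) - 5(z + 7) = 3(z + 7)(z - 7).
Expand and collect terms: 3z² + z - 84 = 0.
By the quadratic formula, z = (-1 ± √1009) / 6, so z ≈ 5.1275 or z ≈ -5.4608.
Neither value makes a denominator zero (z ≠ -7, z ≠ 7), so both are valid.

z = -5.4608 or z = 5.1275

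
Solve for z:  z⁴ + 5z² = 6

Let u = z². The equation becomes u² + 5u - 6 = 0.
Factor: (u - 1)(u + 6) = 0, so u = 1 or u = -6.
z² = 1 gives z = ±1.
z² = -6 < 0 has no real solution.

z = -1 or z = 1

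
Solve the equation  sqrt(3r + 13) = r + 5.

Square both sides: 3r + 13 = (r + 5)^2.
Expand and rearrange: r^2 + 7r + 12 = 0.
Solving gives r = -3 or r = -4.
Check each candidate in the original equation:
  r = -3: sqrt(4) = 2, while r + 5 = 2 — valid.
  r = -4: sqrt(1) = 1, while r + 5 = 1 — valid.

r = -4 or r = -3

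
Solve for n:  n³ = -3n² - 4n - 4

n = -2

Rearrange: n³ + 3n² + 4n + 4 = 0.
Possible rational roots are divisors of 4. Testing n = -2 gives 0, so (n + 2) is a factor.
Divide: n³ + 3n² + 4n + 4 = (n + 2)(n² + n + 2).
The quadratic n² + n + 2 has discriminant -7 < 0, so no further real roots.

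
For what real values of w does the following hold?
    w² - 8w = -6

Rearrange to standard form: w² - 8w + 6 = 0.
Discriminant: (-8)² − 4·1·6 = 40.
Quadratic formula: w = (8 ± √40) / 2.
So w = √(10) + 4 ≈ 7.1623 or w = 4 - √(10) ≈ 0.8377.

w = 0.8377 or w = 7.1623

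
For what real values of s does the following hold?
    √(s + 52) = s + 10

Square both sides: s + 52 = (s + 10)².
Expand and rearrange: s² + 19s + 48 = 0.
Solving gives s = -3 or s = -16.
Check each candidate in the original equation:
  s = -3: √(49) = 7, while s + 10 = 7 — valid.
  s = -16: √(36) = 6, while s + 10 = -6 — extraneous.

s = -3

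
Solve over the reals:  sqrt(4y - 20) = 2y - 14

y = 9

Square both sides: 4y - 20 = (2y - 14)^2.
Expand and rearrange: 4y^2 - 60y + 216 = 0.
Solving gives y = 9 or y = 6.
Check each candidate in the original equation:
  y = 9: sqrt(16) = 4, while 2y - 14 = 4 — valid.
  y = 6: sqrt(4) = 2, while 2y - 14 = -2 — extraneous.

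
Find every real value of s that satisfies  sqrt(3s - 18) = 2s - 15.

s = 9

Square both sides: 3s - 18 = (2s - 15)^2.
Expand and rearrange: 4s^2 - 63s + 243 = 0.
Solving gives s = 9 or s = 6.75.
Check each candidate in the original equation:
  s = 9: sqrt(9) = 3, while 2s - 15 = 3 — valid.
  s = 6.75: sqrt(2.25) = 1.5, while 2s - 15 = -1.5 — extraneous.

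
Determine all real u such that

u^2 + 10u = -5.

u = -9.4721 or u = -0.5279

Rearrange to standard form: u^2 + 10u + 5 = 0.
Discriminant: (10)^2 - 4*1*5 = 80.
Quadratic formula: u = (-10 +/- sqrt(80)) / 2.
So u = -5 + 2*sqrt(5) ~= -0.5279 or u = -5 - 2*sqrt(5) ~= -9.4721.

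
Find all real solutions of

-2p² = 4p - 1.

p = -2.2247 or p = 0.2247

Rearrange to standard form: -2p² - 4p + 1 = 0.
Discriminant: (-4)² − 4·(-2)·1 = 24.
Quadratic formula: p = (4 ± √24) / (-4).
So p = -√(6)/2 - 1 ≈ -2.2247 or p = -1 + √(6)/2 ≈ 0.2247.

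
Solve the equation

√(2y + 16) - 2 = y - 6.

y = 10

Isolate the radical: √(2y + 16) = y - 4.
Square both sides: 2y + 16 = (y - 4)².
Expand and rearrange: y² - 10y = 0.
Solving gives y = 10 or y = 0.
Check each candidate in the original equation:
  y = 10: √(36) = 6, while y - 4 = 6 — valid.
  y = 0: √(16) = 4, while y - 4 = -4 — extraneous.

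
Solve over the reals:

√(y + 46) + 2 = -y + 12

Isolate the radical: √(y + 46) = -y + 10.
Square both sides: y + 46 = (-y + 10)².
Expand and rearrange: y² - 21y + 54 = 0.
Solving gives y = 18 or y = 3.
Check each candidate in the original equation:
  y = 18: √(64) = 8, while -y + 10 = -8 — extraneous.
  y = 3: √(49) = 7, while -y + 10 = 7 — valid.

y = 3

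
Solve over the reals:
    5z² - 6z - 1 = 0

z = -0.1483 or z = 1.3483

Discriminant: (-6)² − 4·5·(-1) = 56.
Quadratic formula: z = (6 ± √56) / 10.
So z = 3/5 + √(14)/5 ≈ 1.3483 or z = 3/5 - √(14)/5 ≈ -0.1483.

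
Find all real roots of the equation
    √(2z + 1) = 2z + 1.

Square both sides: 2z + 1 = (2z + 1)².
Expand and rearrange: 4z² + 2z = 0.
Solving gives z = 0 or z = -0.5.
Check each candidate in the original equation:
  z = 0: √(1) = 1, while 2z + 1 = 1 — valid.
  z = -0.5: √(0) = 0, while 2z + 1 = 0 — valid.

z = -0.5 or z = 0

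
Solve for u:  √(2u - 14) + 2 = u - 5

Isolate the radical: √(2u - 14) = u - 7.
Square both sides: 2u - 14 = (u - 7)².
Expand and rearrange: u² - 16u + 63 = 0.
Solving gives u = 9 or u = 7.
Check each candidate in the original equation:
  u = 9: √(4) = 2, while u - 7 = 2 — valid.
  u = 7: √(0) = 0, while u - 7 = 0 — valid.

u = 7 or u = 9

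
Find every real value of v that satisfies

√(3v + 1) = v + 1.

Square both sides: 3v + 1 = (v + 1)².
Expand and rearrange: v² - v = 0.
Solving gives v = 1 or v = 0.
Check each candidate in the original equation:
  v = 1: √(4) = 2, while v + 1 = 2 — valid.
  v = 0: √(1) = 1, while v + 1 = 1 — valid.

v = 0 or v = 1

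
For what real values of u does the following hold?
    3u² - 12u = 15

u = -1 or u = 5

Bring every term to one side: 3u² - 12u - 15 = 0.
Factor: 3(u + 1)(u - 5) = 0.
So u = -1 or u = 5.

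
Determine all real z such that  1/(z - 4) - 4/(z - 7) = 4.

z = 4.4069 or z = 5.8431

Multiply both sides by (z - 4)(z - 7):
(z - 7) - 4(z - 4) = 4(z - 4)(z - 7).
Expand and collect terms: 4z^2 - 41z + 103 = 0.
By the quadratic formula, z = (41 +/- sqrt(33)) / 8, so z ~= 5.8431 or z ~= 4.4069.
Neither value makes a denominator zero (z != 4, z != 7), so both are valid.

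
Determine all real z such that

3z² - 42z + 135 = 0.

z = 5 or z = 9

Factor: 3(z - 9)(z - 5) = 0.
So z = 9 or z = 5.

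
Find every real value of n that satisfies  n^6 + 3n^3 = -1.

Let u = n^3. The equation becomes u^2 + 3u + 1 = 0.
By the quadratic formula, u = -3/2 + sqrt(5)/2 or u = -3/2 - sqrt(5)/2.
n^3 = -3/2 + sqrt(5)/2 gives n = -(3/2 - sqrt(5)/2)^(1/3) ~= -0.7256.
n^3 = -3/2 - sqrt(5)/2 gives n = -(sqrt(5)/2 + 3/2)^(1/3) ~= -1.3782.

n = -1.3782 or n = -0.7256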